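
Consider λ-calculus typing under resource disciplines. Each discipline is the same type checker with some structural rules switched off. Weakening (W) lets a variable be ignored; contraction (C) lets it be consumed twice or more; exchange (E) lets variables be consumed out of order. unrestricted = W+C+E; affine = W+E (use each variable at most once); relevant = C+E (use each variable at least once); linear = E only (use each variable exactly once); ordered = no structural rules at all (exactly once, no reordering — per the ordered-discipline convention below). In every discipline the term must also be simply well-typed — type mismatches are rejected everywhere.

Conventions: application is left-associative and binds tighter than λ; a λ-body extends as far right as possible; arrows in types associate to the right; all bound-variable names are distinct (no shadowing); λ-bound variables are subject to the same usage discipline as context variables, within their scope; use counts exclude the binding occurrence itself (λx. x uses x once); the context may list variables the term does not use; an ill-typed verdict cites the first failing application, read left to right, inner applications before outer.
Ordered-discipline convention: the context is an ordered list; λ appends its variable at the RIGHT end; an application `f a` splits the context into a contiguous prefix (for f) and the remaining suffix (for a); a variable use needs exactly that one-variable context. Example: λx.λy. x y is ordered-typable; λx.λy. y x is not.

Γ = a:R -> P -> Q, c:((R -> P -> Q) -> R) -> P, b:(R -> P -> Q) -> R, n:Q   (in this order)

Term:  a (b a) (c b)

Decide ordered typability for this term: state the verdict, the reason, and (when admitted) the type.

no — repeated use of a ×2, b ×2; n never used (weakening)
counts: a: 2×; c: 1×; b: 2×; n: 0×
uses in reading order: a, b, a, c, b
typing: well-typed at Q
per-discipline verdicts: ordered ✗ · linear ✗ · affine ✗ · relevant ✗ · unrestricted ✓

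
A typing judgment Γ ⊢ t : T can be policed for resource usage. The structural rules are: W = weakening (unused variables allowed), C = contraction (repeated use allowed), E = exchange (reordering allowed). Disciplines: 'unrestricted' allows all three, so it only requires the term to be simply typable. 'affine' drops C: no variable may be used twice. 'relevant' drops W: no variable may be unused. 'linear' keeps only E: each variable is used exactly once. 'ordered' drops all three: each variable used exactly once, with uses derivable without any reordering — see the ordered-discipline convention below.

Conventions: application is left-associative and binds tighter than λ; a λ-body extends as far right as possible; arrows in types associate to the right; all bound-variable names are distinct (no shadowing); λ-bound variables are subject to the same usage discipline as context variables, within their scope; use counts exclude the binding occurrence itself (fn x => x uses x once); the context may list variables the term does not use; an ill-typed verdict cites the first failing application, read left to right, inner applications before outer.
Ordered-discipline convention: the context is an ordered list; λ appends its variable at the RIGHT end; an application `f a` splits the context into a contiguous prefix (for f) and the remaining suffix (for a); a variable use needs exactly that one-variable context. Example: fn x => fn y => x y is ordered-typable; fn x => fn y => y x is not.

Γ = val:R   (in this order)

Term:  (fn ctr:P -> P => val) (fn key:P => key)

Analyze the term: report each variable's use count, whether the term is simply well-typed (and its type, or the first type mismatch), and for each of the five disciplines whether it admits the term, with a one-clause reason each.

variable uses: val: 1×; ctr (bound): 0×; key (bound): 1×
use order (left to right): val, key
typing: well-typed — term : R
ordered ✗ (unused: ctr — weakening required)
linear ✗ (unused: ctr — weakening required)
affine ✓ (no duplicate uses among val, ctr, key)
relevant ✗ (unused: ctr — weakening required)
unrestricted ✓ (typability at R is all that's needed)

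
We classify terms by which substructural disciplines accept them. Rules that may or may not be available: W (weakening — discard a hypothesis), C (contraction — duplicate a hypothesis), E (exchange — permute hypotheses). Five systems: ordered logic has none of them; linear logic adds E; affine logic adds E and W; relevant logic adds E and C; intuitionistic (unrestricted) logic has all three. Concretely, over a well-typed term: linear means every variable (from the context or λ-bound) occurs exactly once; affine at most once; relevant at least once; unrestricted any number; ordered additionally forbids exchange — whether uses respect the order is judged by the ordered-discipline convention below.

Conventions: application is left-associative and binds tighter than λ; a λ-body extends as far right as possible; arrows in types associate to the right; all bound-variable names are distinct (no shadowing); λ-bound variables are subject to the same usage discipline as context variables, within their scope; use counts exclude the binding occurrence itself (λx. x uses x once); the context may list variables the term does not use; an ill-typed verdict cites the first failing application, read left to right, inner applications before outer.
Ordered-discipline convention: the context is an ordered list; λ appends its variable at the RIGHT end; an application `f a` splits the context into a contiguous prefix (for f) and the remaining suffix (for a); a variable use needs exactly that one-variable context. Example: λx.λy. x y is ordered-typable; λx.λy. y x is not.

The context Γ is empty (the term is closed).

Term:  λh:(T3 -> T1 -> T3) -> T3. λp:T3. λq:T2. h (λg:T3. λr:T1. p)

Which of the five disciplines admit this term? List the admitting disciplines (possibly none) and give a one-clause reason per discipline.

admitted by: affine, unrestricted
use counts: h (bound): 1; p (bound): 1; q (bound): 0; g (bound): 0; r (bound): 0
left-to-right use order: h, p
typing: well-typed at ((T3 -> T1 -> T3) -> T3) -> T3 -> T2 -> T3
ordered: ✗, unused: q, g, r — weakening required
linear: ✗, unused: q, g, r — weakening required
affine: ✓, h, p, q, g, r: no repeats, contraction unneeded
relevant: ✗, unused: q, g, r — weakening required
unrestricted: ✓, typability at ((T3 -> T1 -> T3) -> T3) -> T3 -> T2 -> T3 is all that's needed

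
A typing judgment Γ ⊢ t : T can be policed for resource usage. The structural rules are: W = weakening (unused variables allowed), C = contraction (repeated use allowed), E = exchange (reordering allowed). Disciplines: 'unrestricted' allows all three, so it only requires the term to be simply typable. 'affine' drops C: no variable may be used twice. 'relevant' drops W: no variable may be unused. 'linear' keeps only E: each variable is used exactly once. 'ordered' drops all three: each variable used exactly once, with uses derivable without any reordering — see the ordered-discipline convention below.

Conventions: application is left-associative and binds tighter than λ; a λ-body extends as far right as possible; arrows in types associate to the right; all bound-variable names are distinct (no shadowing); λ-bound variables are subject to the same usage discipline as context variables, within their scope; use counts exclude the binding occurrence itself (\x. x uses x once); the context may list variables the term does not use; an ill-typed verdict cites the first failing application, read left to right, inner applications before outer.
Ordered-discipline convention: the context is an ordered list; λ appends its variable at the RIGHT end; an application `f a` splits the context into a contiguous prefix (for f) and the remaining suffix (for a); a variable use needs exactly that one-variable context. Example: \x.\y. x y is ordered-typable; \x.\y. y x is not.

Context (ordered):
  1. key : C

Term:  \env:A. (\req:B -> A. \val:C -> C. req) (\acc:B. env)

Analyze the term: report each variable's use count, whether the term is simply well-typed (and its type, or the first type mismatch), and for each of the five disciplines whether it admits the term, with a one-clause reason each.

variable uses: key: 0×, env (bound): 1×, req (bound): 1×, val (bound): 0×, acc (bound): 0×
uses in reading order: req, env
typing: ✓ — A -> (C -> C) -> B -> A
ordered: ✗ — key, val, acc left unused
linear: ✗ — key, val, acc left unused
affine: ✓ — no duplicate uses among key, env, req, val, acc
relevant: ✗ — key, val, acc left unused
unrestricted: ✓ — simply typable at A -> (C -> C) -> B -> A; W, C, E all held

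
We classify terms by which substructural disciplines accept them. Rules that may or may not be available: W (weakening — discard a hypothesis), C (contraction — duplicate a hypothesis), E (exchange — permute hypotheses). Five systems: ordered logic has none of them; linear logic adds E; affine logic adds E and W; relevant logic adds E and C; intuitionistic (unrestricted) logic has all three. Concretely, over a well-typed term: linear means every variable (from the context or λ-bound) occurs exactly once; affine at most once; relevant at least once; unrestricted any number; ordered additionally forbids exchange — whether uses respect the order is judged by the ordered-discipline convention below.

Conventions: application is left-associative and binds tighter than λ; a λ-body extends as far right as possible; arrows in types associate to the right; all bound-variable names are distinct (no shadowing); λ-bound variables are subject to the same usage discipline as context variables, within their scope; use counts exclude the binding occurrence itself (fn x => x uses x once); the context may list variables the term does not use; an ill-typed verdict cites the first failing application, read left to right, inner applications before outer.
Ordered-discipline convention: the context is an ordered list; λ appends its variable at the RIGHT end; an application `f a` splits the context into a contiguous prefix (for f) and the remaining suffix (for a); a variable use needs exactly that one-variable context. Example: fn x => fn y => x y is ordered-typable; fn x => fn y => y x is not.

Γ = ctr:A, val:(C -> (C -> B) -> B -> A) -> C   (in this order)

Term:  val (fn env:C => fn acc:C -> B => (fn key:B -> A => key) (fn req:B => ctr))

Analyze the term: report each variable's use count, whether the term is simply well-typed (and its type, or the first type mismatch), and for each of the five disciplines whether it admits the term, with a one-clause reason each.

counts: ctr=1, val=1, env (bound)=0, acc (bound)=0, key (bound)=1, req (bound)=0
use order (left to right): val, key, ctr
typing: well-typed — term : C
ordered: ✗, unused: env, acc, req — weakening required
linear: ✗, unused: env, acc, req — weakening required
affine: ✓, none of ctr, val, env, acc, key, req used more than once
relevant: ✗, unused: env, acc, req — weakening required
unrestricted: ✓, simply typable at C; W, C, E all held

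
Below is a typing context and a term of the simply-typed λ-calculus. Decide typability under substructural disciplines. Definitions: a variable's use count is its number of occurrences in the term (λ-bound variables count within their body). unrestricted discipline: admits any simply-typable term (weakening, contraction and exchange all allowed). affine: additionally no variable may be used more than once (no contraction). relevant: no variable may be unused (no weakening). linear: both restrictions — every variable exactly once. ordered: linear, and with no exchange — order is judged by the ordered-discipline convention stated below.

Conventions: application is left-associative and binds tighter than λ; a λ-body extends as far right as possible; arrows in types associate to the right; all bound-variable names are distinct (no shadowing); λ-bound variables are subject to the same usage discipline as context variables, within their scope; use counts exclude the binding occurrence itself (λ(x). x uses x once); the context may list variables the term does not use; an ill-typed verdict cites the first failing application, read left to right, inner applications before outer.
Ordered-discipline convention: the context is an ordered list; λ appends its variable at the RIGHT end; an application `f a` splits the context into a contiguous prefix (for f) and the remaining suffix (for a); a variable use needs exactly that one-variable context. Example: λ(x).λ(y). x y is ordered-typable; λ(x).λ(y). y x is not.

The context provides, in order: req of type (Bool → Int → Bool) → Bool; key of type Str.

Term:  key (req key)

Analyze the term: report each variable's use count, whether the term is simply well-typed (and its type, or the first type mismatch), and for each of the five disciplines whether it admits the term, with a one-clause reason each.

usage: req ×1, key ×2
left-to-right use order: key, req, key
typing: ill-typed: argument of type Str where Bool → Int → Bool is required
ordered: ✗, not simply typable
linear: ✗, fails simple typing
affine: ✗, a type mismatch blocks all five
relevant: ✗, the type mismatch rejects it
unrestricted: ✗, not simply typable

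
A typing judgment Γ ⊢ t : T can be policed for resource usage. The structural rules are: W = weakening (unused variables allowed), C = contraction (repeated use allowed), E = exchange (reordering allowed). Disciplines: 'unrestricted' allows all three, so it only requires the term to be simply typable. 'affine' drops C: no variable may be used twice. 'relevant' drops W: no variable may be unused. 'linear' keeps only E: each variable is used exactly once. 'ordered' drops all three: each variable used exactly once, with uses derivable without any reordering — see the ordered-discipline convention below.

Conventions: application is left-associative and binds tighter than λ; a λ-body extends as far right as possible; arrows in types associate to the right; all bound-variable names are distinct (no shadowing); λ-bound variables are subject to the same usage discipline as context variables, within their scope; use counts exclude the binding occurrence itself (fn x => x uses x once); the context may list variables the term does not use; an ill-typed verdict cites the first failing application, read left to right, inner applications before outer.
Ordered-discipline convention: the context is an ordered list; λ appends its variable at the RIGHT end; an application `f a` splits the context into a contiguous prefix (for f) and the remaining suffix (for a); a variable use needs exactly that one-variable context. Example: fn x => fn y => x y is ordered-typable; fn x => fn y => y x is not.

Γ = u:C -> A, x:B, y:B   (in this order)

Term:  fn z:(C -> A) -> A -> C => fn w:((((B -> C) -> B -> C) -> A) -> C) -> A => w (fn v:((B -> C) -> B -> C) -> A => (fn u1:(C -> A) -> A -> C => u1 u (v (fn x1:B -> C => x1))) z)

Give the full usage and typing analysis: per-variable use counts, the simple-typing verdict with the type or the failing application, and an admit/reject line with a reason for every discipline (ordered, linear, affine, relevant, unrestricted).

usage: u: 1×; x: 0×; y: 0×; z (λ-bound): 1×; w (λ-bound): 1×; v (λ-bound): 1×; u1 (λ-bound): 1×; x1 (λ-bound): 1×
use order (left to right): w, u1, u, v, x1, z
typing: ✓ — ((C -> A) -> A -> C) -> (((((B -> C) -> B -> C) -> A) -> C) -> A) -> A
ordered ✗ (unused: x, y — weakening required)
linear ✗ (unused: x, y — weakening required)
affine ✓ (no duplicate uses among u, x, y, z, w, v, u1, x1)
relevant ✗ (unused: x, y — weakening required)
unrestricted ✓ (type-checks (((C -> A) -> A -> C) -> (((((B -> C) -> B -> C) -> A) -> C) -> A) -> A) and nothing is barred)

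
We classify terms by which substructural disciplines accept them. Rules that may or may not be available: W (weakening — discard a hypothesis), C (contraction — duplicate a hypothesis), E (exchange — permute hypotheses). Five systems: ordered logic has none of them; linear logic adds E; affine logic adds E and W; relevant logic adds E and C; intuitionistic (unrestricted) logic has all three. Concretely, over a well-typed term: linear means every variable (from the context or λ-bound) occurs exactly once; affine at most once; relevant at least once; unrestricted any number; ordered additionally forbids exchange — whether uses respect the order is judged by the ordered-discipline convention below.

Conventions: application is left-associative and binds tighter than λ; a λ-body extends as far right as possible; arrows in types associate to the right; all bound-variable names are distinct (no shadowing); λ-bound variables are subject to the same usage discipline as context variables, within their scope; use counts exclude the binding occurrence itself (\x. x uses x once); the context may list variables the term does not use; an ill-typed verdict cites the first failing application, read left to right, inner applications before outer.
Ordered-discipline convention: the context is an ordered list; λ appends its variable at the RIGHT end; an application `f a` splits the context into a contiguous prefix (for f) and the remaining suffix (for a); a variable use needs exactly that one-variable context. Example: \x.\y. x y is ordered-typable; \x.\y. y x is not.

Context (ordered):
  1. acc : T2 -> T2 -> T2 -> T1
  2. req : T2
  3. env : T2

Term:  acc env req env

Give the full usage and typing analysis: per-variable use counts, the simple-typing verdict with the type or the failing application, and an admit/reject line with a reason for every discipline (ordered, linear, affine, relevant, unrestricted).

use counts: acc: 1; req: 1; env: 2
order of uses: acc, env, req, env
typing: ✓ — T1
ordered: ✗ — env ×2 used more than once (contraction)
linear: ✗ — env ×2 used more than once (contraction)
affine: ✗ — env ×2 used more than once (contraction)
relevant: ✓ — at least one use each (acc, req, env)
unrestricted: ✓ — well-typed at T1; no restrictions here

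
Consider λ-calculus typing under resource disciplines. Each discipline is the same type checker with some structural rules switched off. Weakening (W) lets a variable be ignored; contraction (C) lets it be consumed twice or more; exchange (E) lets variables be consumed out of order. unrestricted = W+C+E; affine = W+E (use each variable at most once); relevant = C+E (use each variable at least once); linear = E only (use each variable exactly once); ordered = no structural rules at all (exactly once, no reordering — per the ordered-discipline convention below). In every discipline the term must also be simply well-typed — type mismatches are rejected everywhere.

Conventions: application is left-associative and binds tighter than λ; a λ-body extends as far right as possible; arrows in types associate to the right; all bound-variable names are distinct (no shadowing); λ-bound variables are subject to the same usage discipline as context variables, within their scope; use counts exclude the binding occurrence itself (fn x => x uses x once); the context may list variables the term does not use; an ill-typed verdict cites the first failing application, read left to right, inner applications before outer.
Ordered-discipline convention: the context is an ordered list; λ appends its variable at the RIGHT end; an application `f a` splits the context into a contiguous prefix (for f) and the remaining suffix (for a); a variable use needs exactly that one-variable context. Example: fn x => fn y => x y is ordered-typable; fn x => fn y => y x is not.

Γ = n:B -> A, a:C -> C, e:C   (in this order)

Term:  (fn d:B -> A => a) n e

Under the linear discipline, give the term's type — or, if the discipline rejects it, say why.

not well-typed under linear — d left unused
usage: n: 1×, a: 1×, e: 1×, d (bound): 0×
uses in reading order: a, n, e
typing: ✓ — C
all disciplines: ordered ✗ | linear ✗ | affine ✓ | relevant ✗ | unrestricted ✓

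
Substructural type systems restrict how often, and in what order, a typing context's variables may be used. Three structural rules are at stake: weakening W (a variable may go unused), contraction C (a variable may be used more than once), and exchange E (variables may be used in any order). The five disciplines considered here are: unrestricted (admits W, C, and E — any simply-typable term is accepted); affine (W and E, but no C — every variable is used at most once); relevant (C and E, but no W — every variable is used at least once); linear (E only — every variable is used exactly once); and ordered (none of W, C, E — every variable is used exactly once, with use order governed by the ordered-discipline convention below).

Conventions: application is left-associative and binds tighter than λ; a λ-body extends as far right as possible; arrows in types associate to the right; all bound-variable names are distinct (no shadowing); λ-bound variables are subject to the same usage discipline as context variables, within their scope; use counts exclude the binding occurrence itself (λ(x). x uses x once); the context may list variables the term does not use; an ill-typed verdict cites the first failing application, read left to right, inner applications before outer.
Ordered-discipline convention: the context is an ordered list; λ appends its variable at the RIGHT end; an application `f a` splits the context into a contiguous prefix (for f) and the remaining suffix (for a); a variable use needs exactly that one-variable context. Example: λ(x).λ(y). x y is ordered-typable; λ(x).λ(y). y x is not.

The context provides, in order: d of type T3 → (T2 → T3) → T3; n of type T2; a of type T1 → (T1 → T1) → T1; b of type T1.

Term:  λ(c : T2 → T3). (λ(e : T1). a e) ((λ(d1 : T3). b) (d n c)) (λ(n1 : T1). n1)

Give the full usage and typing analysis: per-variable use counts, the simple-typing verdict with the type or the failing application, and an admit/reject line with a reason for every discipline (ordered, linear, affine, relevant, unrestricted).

usage: d ×1; n ×1; a ×1; b ×1; c (bound) ×1; e (bound) ×1; d1 (bound) ×0; n1 (bound) ×1
uses in reading order: a, e, b, d, n, c, n1
typing: ill-typed: an application expects T3 but receives T2
ordered: ✗, the type mismatch rejects it
linear: ✗, not simply typable
affine: ✗, fails simple typing
relevant: ✗, a type mismatch blocks all five
unrestricted: ✗, the type mismatch rejects it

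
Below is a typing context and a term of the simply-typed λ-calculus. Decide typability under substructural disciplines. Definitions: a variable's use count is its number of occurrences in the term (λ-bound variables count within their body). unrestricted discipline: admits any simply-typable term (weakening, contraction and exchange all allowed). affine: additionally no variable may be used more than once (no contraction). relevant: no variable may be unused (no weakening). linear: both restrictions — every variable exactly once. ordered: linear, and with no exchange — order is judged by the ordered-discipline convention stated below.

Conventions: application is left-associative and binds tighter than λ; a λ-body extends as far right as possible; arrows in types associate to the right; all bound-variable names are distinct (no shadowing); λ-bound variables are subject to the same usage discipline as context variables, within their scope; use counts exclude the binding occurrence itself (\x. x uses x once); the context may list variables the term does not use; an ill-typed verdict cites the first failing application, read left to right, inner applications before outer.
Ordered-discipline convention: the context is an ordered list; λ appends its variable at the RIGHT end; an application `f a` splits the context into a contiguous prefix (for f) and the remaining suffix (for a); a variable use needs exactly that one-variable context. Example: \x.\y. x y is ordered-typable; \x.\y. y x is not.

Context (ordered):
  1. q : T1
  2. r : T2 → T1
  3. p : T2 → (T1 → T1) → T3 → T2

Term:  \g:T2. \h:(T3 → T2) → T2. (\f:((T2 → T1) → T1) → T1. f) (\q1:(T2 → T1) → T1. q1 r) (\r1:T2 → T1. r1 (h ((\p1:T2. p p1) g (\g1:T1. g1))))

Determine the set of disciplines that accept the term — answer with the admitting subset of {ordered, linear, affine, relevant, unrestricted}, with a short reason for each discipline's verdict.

admitted by: affine, unrestricted
usage: q: 0; r: 1; p: 1; g (bound): 1; h (bound): 1; f (bound): 1; q1 (bound): 1; r1 (bound): 1; p1 (bound): 1; g1 (bound): 1
use order (left to right): f, q1, r, r1, h, p, p1, g, g1
typing: well-typed — term : T2 → ((T3 → T2) → T2) → T1
ordered: ✗ — q left unused
linear: ✗ — q left unused
affine: ✓ — no duplicate uses among q, r, p, g, h, f, q1, r1, p1, g1
relevant: ✗ — q left unused
unrestricted: ✓ — well-typed at T2 → ((T3 → T2) → T2) → T1; no restrictions here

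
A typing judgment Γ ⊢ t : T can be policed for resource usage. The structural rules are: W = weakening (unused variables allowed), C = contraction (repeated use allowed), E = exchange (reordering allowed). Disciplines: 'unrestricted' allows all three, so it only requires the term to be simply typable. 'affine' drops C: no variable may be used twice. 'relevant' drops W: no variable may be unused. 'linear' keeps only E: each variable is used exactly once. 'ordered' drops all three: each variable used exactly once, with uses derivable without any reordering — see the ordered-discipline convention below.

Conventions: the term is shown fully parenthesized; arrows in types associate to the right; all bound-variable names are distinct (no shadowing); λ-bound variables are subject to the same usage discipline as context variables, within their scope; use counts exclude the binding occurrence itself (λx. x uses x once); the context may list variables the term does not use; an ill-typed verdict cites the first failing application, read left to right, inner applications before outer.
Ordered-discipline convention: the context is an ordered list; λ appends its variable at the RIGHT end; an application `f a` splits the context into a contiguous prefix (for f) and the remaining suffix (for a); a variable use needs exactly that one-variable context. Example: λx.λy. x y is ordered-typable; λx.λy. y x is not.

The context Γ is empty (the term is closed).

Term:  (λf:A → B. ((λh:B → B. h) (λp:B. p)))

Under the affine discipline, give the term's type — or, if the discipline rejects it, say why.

term : (A → B) → B → B
variable uses: f (bound) ×0; h (bound) ×1; p (bound) ×1
uses in reading order: h, p
typing: well-typed — term : (A → B) → B → B
across the five disciplines: ordered ✗, linear ✗, affine ✓, relevant ✗, unrestricted ✓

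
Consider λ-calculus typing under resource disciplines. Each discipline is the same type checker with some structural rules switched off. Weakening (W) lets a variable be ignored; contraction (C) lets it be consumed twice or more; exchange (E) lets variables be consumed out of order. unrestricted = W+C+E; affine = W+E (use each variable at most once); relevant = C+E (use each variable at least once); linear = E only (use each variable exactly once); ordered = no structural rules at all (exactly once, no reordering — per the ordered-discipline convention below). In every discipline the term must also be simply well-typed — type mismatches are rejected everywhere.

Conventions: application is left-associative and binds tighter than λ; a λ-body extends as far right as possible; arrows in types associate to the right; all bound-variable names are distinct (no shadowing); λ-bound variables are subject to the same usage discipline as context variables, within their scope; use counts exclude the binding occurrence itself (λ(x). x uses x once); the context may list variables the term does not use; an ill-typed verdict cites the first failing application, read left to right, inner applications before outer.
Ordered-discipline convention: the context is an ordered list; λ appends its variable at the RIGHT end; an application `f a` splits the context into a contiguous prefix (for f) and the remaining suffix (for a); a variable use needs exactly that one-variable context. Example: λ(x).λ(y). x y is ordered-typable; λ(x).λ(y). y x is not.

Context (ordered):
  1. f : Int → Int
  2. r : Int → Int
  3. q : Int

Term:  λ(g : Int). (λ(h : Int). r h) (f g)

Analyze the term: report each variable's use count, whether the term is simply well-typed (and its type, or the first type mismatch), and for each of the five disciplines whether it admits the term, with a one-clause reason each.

variable uses: f=1; r=1; q=0; g [bound]=1; h [bound]=1
uses in reading order: r, h, f, g
typing: the term checks, with type Int → Int
ordered ✗ (q left unused)
linear ✗ (q left unused)
affine ✓ (at most one use each (f, r, q, g, h))
relevant ✗ (q left unused)
unrestricted ✓ (typability at Int → Int is all that's needed)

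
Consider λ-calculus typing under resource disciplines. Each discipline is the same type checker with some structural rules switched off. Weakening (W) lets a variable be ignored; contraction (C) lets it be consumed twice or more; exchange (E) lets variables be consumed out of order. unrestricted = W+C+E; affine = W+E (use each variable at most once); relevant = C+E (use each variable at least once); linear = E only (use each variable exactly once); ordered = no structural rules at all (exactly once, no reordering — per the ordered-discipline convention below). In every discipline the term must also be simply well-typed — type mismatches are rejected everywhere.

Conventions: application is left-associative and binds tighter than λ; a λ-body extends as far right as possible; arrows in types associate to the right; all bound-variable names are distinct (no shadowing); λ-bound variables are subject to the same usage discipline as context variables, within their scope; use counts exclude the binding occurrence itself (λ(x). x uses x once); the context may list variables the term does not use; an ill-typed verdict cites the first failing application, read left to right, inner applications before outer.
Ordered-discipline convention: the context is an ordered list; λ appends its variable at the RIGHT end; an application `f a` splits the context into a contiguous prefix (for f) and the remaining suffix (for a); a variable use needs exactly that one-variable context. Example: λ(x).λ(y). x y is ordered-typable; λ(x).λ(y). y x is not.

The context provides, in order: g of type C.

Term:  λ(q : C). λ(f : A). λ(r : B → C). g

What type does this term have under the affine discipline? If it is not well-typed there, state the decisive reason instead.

term : C → A → (B → C) → C
use counts: g=1; q [bound]=0; f [bound]=0; r [bound]=0
left-to-right use order: g
typing: well-typed at C → A → (B → C) → C
across the five disciplines: ordered ✗, linear ✗, affine ✓, relevant ✗, unrestricted ✓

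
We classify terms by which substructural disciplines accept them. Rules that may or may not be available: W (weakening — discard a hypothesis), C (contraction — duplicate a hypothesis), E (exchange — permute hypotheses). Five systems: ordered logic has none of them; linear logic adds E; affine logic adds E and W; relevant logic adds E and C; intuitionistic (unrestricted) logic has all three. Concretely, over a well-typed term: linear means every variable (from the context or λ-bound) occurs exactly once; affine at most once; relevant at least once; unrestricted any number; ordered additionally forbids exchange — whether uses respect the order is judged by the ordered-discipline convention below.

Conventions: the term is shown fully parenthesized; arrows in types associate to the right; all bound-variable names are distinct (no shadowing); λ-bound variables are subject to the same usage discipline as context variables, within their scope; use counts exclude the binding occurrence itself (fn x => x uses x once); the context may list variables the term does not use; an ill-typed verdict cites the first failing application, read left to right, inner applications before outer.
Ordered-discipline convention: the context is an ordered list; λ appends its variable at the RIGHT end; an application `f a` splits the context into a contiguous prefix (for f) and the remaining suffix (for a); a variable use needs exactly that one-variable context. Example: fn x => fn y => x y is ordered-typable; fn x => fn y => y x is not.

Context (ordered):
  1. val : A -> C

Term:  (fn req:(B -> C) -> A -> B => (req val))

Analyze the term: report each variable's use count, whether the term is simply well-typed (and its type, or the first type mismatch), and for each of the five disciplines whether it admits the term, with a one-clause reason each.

use counts: val ×1; req (bound) ×1
order of uses: req, val
typing: ill-typed: an application expects B -> C but receives A -> C
ordered ✗ (not simply typable)
linear ✗ (fails simple typing)
affine ✗ (a type mismatch blocks all five)
relevant ✗ (the type mismatch rejects it)
unrestricted ✗ (not simply typable)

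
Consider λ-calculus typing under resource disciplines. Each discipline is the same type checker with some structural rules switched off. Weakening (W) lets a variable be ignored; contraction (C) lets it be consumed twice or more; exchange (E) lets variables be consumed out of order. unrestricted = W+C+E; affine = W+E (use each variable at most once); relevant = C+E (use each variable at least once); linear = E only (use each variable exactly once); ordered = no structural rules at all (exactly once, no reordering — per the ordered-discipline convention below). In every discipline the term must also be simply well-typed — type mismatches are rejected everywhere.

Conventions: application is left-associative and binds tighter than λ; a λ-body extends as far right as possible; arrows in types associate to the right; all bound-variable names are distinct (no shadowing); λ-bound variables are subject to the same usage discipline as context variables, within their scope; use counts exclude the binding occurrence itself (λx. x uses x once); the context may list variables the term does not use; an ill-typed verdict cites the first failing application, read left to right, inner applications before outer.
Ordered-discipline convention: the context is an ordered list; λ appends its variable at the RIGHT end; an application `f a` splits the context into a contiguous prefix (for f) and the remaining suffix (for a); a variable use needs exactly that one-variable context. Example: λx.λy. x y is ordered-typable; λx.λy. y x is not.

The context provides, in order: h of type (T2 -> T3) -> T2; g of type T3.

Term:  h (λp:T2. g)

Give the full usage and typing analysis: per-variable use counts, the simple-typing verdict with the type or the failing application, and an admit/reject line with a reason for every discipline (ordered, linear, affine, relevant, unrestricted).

variable uses: h: 1; g: 1; p (bound): 0
uses in reading order: h, g
typing: ✓ — T2
ordered ✗ (p never used (weakening))
linear ✗ (p never used (weakening))
affine ✓ (h, g, p: no repeats, contraction unneeded)
relevant ✗ (p never used (weakening))
unrestricted ✓ (well-typed at T2; no restrictions here)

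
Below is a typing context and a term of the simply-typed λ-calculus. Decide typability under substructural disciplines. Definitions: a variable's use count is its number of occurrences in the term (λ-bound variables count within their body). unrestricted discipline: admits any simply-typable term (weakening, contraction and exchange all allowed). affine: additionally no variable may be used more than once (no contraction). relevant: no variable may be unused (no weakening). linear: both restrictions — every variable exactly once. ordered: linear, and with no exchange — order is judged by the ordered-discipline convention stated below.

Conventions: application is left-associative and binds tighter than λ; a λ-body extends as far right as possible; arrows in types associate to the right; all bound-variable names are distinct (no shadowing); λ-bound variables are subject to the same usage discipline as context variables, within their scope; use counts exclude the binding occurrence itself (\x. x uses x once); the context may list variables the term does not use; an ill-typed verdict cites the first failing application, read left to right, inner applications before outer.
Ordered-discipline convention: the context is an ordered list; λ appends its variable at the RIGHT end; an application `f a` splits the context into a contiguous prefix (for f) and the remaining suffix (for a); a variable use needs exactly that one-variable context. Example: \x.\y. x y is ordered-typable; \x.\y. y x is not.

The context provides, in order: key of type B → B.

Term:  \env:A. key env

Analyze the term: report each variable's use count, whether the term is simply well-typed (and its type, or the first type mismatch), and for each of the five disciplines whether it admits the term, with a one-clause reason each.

counts: key=1, env [bound]=1
order of uses: key, env
typing: ill-typed: an application expects B but receives A
ordered: ✗, fails simple typing
linear: ✗, a type mismatch blocks all five
affine: ✗, the type mismatch rejects it
relevant: ✗, not simply typable
unrestricted: ✗, fails simple typing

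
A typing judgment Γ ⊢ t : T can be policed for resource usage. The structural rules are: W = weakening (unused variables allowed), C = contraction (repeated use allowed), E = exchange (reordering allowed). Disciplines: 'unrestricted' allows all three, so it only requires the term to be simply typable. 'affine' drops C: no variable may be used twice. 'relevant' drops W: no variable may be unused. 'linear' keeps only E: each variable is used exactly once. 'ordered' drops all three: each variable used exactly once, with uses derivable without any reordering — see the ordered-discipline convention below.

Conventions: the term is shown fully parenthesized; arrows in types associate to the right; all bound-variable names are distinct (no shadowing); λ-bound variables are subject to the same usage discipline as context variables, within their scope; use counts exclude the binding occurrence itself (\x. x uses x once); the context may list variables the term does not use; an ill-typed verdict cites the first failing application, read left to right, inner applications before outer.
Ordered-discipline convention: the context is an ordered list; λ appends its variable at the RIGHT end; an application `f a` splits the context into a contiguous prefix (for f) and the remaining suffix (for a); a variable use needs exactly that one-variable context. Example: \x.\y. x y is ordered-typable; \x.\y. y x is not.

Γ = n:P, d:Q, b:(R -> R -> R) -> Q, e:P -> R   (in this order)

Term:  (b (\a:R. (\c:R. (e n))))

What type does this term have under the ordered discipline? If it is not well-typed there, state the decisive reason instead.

not well-typed under ordered — d, a, c left unused
counts: n: 1; d: 0; b: 1; e: 1; a [bound]: 0; c [bound]: 0
uses in reading order: b, e, n
typing: ✓ — Q
summary: ordered ✗, linear ✗, affine ✓, relevant ✗, unrestricted ✓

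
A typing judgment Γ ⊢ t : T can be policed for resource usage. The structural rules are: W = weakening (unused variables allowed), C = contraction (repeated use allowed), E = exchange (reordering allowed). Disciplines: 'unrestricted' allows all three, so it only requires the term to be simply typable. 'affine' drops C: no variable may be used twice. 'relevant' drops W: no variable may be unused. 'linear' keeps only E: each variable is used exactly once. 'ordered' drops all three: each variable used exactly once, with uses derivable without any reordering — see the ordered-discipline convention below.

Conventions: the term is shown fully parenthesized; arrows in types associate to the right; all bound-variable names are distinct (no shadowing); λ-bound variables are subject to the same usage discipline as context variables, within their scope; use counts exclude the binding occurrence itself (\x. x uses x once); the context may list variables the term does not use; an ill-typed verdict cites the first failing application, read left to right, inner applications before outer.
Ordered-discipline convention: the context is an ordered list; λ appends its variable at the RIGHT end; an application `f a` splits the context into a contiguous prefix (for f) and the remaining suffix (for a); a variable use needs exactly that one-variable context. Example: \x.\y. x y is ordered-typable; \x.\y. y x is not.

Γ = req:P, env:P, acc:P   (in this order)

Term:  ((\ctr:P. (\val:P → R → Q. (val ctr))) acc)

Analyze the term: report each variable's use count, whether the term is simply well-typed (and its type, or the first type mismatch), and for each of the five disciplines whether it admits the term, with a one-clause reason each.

variable uses: req: 0×, env: 0×, acc: 1×, ctr (bound): 1×, val (bound): 1×
left-to-right use order: val, ctr, acc
typing: ✓ — (P → R → Q) → R → Q
ordered: ✗, unused: req, env — weakening required
linear: ✗, unused: req, env — weakening required
affine: ✓, at most one use each (req, env, acc, ctr, val)
relevant: ✗, unused: req, env — weakening required
unrestricted: ✓, type-checks ((P → R → Q) → R → Q) and nothing is barred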